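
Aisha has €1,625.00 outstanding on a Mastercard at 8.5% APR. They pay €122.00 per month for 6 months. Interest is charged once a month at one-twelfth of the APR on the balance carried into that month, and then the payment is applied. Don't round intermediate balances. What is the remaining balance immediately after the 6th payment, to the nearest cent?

Monthly rate r = 8.5%/12 = 0.708333% = 0.00708333.
Each month: B ← B·(1+r) − €122.00.
Month 1: interest €11.51; balance after payment €1,514.51.
Month 2: interest €10.73; balance after payment €1,403.24.
Month 3: interest €9.94; balance after payment €1,291.18.
Month 4: interest €9.15; balance after payment €1,178.32.
Month 5: interest €8.35; balance after payment €1,064.67.
Month 6: interest €7.54; balance after payment €950.21.

€950.21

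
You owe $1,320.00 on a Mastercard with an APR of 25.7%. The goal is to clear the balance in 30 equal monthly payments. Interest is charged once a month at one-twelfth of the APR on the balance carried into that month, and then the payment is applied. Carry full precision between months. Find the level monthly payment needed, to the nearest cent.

$60.09

Monthly rate r = 25.7%/12 = 2.14167% = 0.0214167.
Level-payment amortization: P = B₀·r / (1 − (1+r)^(−n)) = 1320.00·0.0214167 / (1 − 1.02142^(−30)).
Denominator 1 − (1+r)^(−30) = 0.470444115.
P = 28.27 / 0.470444115 ≈ 60.09.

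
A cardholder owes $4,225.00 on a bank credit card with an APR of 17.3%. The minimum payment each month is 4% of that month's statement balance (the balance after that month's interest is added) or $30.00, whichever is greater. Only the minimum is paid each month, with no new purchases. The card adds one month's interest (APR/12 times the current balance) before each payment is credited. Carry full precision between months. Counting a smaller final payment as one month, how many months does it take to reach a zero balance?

97 months

Monthly rate r = 17.3%/12 = 1.44167% = 0.0144167.
While 4% of the post-interest balance exceeds $30.00, each month B ← (B·(1+r))·(1 − 0.04), i.e. B shrinks by the factor (1+r)·0.96 = 0.97384.
This holds for months 1–66. Entering month 67 the balance is $734.53; 4% of the post-interest balance is now below $30.00, so the flat $30.00 minimum applies from here.
From month 67 a fixed $30.00 at rate r clears $734.53 in 31 more payments. Total: 66 + 31 = 97 months.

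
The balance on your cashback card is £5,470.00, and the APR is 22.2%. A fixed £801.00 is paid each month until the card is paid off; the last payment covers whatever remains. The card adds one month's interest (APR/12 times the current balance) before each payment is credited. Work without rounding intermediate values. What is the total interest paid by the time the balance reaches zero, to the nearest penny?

Monthly rate r = 22.2%/12 = 1.85% = 0.0185.
Payoff takes n = ⌈−ln(1 − rB₀/P)/ln(1+r)⌉ = ⌈7.368⌉ = 8 payments; the last is £296.33.
Total paid = 7·£801.00 + £296.33 = £5,903.33.
Total interest = total paid − principal = £5,903.33 − £5,470.00 = £433.33.

£433.33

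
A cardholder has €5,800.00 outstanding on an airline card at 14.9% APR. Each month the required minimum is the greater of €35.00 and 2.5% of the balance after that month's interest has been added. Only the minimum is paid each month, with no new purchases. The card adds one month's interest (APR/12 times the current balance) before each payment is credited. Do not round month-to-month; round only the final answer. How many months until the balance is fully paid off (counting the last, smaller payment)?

166 months

Monthly rate r = 14.9%/12 = 1.24167% = 0.0124167.
While 2.5% of the post-interest balance exceeds €35.00, each month B ← (B·(1+r))·(1 − 0.025), i.e. B shrinks by the factor (1+r)·0.975 = 0.98711.
This holds for months 1–111. Entering month 112 the balance is €1,373.48; 2.5% of the post-interest balance is now below €35.00, so the flat €35.00 minimum applies from here.
From month 112 a fixed €35.00 at rate r clears €1,373.48 in 55 more payments. Total: 111 + 55 = 166 months.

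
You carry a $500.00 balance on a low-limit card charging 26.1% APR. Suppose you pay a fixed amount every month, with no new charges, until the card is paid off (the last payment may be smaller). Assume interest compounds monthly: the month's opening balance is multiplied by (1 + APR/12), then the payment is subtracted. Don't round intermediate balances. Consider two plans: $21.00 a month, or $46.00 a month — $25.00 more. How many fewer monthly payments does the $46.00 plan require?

Monthly rate r = 26.1%/12 = 2.175% = 0.02175.
At $21.00/mo: n = ⌈−ln(1 − rB₀/P)/ln(1+r)⌉ = 34 payments (last $19.01); total interest = total paid − $500.00 = $212.01.
At $46.00/mo: 13 payments (last $24.76); total interest $76.76.
Payments saved = 34 − 13 = 21.

21 fewer payments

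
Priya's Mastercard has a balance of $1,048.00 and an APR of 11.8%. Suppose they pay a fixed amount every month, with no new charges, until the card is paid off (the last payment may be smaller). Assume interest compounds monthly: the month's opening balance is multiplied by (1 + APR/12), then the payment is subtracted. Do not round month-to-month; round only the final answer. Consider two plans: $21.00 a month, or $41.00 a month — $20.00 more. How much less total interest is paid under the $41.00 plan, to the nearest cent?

Monthly rate r = 11.8%/12 = 0.983333% = 0.00983333.
At $21.00/mo: n = ⌈−ln(1 − rB₀/P)/ln(1+r)⌉ = 69 payments (last $20.13); total interest = total paid − $1,048.00 = $400.13.
At $41.00/mo: 30 payments (last $23.97); total interest $164.97.
Interest saved = $400.13 − $164.97 = $235.16.

$235.16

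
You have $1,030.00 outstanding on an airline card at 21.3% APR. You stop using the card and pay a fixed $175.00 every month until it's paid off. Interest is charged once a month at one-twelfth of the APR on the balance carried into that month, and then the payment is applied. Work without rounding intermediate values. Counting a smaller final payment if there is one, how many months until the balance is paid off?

Monthly rate r = 21.3%/12 = 1.775% = 0.01775.
Recurrence: B ← B·(1+r) − $175.00.
Month 1: interest $18.28; balance after payment $873.28.
Month 2: interest $15.50; balance after payment $713.78.
Closed form: n = −ln(1 − rB₀/P)/ln(1+r) = −ln(0.89553)/ln(1.01775) ≈ 6.271, so the balance reaches zero during payment 7.

7 months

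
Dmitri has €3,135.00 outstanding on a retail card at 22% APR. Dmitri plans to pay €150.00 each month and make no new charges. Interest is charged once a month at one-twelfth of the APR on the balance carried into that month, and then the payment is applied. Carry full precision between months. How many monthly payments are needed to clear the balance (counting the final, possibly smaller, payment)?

27 payments

Monthly rate r = 22%/12 = 1.83333% = 0.0183333.
Recurrence: B ← B·(1+r) − €150.00.
Month 1: interest €57.48; balance after payment €3,042.47.
Month 2: interest €55.78; balance after payment €2,948.25.
Closed form: n = −ln(1 − rB₀/P)/ln(1+r) = −ln(0.61683)/ln(1.01833) ≈ 26.595, so the balance reaches zero during payment 27.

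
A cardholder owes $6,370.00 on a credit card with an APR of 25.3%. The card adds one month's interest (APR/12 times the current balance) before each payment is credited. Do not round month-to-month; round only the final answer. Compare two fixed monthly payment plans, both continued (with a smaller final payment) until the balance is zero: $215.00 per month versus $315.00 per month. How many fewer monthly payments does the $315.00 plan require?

Monthly rate r = 25.3%/12 = 2.10833% = 0.0210833.
At $215.00/mo: n = ⌈−ln(1 − rB₀/P)/ln(1+r)⌉ = 47 payments (last $207.80); total interest = total paid − $6,370.00 = $3,727.80.
At $315.00/mo: 27 payments (last $201.12); total interest $2,021.12.
Payments saved = 47 − 27 = 20.

20 fewer payments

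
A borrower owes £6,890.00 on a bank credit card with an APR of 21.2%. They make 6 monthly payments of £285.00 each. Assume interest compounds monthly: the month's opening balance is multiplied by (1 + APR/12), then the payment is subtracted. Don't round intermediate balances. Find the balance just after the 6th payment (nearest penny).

Monthly rate r = 21.2%/12 = 1.76667% = 0.0176667.
Each month: B ← B·(1+r) − £285.00.
Month 1: interest £121.72; balance after payment £6,726.72.
Month 2: interest £118.84; balance after payment £6,560.56.
Month 3: interest £115.90; balance after payment £6,391.47.
Month 4: interest £112.92; balance after payment £6,219.38.
Month 5: interest £109.88; balance after payment £6,044.26.
Month 6: interest £106.78; balance after payment £5,866.04.

£5,866.04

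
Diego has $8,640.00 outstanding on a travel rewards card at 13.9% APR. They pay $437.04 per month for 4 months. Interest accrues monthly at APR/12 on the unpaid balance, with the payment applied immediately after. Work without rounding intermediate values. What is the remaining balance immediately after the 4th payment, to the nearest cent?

$7,268.56

Monthly rate r = 13.9%/12 = 1.15833% = 0.0115833.
Each month: B ← B·(1+r) − $437.04.
Month 1: interest $100.08; balance after payment $8,303.04.
Month 2: interest $96.18; balance after payment $7,962.18.
Month 3: interest $92.23; balance after payment $7,617.37.
Month 4: interest $88.23; balance after payment $7,268.56.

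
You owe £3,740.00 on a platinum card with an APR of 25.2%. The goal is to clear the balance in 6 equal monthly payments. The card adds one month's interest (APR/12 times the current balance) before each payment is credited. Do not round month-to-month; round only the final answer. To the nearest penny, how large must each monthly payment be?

Monthly rate r = 25.2%/12 = 2.1% = 0.021.
Level-payment amortization: P = B₀·r / (1 − (1+r)^(−n)) = 3740.00·0.021 / (1 − 1.021^(−6)).
Denominator 1 − (1+r)^(−6) = 0.117234102.
P = 78.54 / 0.117234102 ≈ 669.94.

£669.94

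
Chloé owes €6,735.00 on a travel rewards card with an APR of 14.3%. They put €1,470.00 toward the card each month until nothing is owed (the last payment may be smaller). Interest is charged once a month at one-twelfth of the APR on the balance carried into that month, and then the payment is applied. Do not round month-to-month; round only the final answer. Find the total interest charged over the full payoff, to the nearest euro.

€234

Monthly rate r = 14.3%/12 = 1.19167% = 0.0119167.
Payoff takes n = ⌈−ln(1 − rB₀/P)/ln(1+r)⌉ = ⌈4.739⌉ = 5 payments; the last is €1,088.70.
Total paid = 4·€1,470.00 + €1,088.70 = €6,968.70.
Total interest = total paid − principal = €6,968.70 − €6,735.00 = €233.70.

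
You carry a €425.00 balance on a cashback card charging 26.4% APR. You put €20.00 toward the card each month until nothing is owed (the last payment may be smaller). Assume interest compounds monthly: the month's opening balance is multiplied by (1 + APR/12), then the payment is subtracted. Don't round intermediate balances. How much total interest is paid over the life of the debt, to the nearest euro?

Monthly rate r = 26.4%/12 = 2.2% = 0.022.
Payoff takes n = ⌈−ln(1 − rB₀/P)/ln(1+r)⌉ = ⌈28.958⌉ = 29 payments; the last is €19.17.
Total paid = 28·€20.00 + €19.17 = €579.17.
Total interest = total paid − principal = €579.17 − €425.00 = €154.17.

€154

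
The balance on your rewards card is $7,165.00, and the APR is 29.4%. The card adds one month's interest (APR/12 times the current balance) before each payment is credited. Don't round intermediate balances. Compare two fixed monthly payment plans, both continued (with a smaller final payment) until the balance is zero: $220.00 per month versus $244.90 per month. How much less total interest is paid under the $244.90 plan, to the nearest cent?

Monthly rate r = 29.4%/12 = 2.45% = 0.0245.
At $220.00/mo: n = ⌈−ln(1 − rB₀/P)/ln(1+r)⌉ = 67 payments (last $14.56); total interest = total paid − $7,165.00 = $7,369.56.
At $244.90/mo: 53 payments (last $29.98); total interest $5,599.78.
Interest saved = $7,369.56 − $5,599.78 = $1,769.78.

$1,769.78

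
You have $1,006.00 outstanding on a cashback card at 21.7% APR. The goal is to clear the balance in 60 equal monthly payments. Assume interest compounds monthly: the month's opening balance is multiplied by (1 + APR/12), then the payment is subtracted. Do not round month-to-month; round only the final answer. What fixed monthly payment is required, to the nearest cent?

Monthly rate r = 21.7%/12 = 1.80833% = 0.0180833.
Level-payment amortization: P = B₀·r / (1 − (1+r)^(−n)) = 1006.00·0.0180833 / (1 − 1.01808^(−60)).
Denominator 1 − (1+r)^(−60) = 0.658806829.
P = 18.1918 / 0.658806829 ≈ 27.61.

$27.61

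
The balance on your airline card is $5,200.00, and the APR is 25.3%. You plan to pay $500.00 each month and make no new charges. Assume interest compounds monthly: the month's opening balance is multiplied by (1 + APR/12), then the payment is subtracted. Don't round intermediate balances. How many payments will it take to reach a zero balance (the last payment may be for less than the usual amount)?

12 months

Monthly rate r = 25.3%/12 = 2.10833% = 0.0210833.
Recurrence: B ← B·(1+r) − $500.00.
Month 1: interest $109.63; balance after payment $4,809.63.
Month 2: interest $101.40; balance after payment $4,411.04.
Closed form: n = −ln(1 − rB₀/P)/ln(1+r) = −ln(0.78073)/ln(1.02108) ≈ 11.863, so the balance reaches zero during payment 12.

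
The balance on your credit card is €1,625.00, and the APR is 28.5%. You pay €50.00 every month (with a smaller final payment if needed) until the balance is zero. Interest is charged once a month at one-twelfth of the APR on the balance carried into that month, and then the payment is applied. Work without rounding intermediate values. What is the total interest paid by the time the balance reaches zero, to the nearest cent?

Monthly rate r = 28.5%/12 = 2.375% = 0.02375.
Payoff takes n = ⌈−ln(1 − rB₀/P)/ln(1+r)⌉ = ⌈62.962⌉ = 63 payments; the last is €48.11.
Total paid = 62·€50.00 + €48.11 = €3,148.11.
Total interest = total paid − principal = €3,148.11 − €1,625.00 = €1,523.11.

€1,523.11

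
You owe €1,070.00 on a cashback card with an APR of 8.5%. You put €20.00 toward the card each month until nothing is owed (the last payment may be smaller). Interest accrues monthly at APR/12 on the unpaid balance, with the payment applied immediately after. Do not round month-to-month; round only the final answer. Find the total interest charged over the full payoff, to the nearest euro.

€280

Monthly rate r = 8.5%/12 = 0.708333% = 0.00708333.
Payoff takes n = ⌈−ln(1 − rB₀/P)/ln(1+r)⌉ = ⌈67.488⌉ = 68 payments; the last is €9.78.
Total paid = 67·€20.00 + €9.78 = €1,349.78.
Total interest = total paid − principal = €1,349.78 − €1,070.00 = €279.78.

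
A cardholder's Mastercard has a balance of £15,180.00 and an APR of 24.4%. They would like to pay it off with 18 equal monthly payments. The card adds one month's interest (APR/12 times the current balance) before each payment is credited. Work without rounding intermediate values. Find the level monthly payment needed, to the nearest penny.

Monthly rate r = 24.4%/12 = 2.03333% = 0.0203333.
Level-payment amortization: P = B₀·r / (1 − (1+r)^(−n)) = 15180.00·0.0203333 / (1 − 1.02033^(−18)).
Denominator 1 − (1+r)^(−18) = 0.303946451.
P = 308.66 / 0.303946451 ≈ 1015.51.

£1,015.51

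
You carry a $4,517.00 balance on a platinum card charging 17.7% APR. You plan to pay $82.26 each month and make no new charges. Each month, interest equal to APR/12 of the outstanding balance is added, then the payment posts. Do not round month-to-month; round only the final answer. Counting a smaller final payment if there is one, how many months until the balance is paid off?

Monthly rate r = 17.7%/12 = 1.475% = 0.01475.
Recurrence: B ← B·(1+r) − $82.26.
Month 1: interest $66.63; balance after payment $4,501.37.
Month 2: interest $66.40; balance after payment $4,485.50.
Closed form: n = −ln(1 − rB₀/P)/ln(1+r) = −ln(0.19006)/ln(1.01475) ≈ 113.399, so the balance reaches zero during payment 114.

114 months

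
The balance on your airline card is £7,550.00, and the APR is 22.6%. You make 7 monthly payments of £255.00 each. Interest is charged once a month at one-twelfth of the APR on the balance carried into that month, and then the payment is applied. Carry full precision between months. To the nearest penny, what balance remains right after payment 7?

Monthly rate r = 22.6%/12 = 1.88333% = 0.0188333.
Each month: B ← B·(1+r) − £255.00.
Month 1: interest £142.19; balance after payment £7,437.19.
Month 2: interest £140.07; balance after payment £7,322.26.
Month 3: interest £137.90; balance after payment £7,205.16.
Month 4: interest £135.70; balance after payment £7,085.86.
Month 5: interest £133.45; balance after payment £6,964.31.
Month 6: interest £131.16; balance after payment £6,840.47.
Month 7: interest £128.83; balance after payment £6,714.30.

£6,714.30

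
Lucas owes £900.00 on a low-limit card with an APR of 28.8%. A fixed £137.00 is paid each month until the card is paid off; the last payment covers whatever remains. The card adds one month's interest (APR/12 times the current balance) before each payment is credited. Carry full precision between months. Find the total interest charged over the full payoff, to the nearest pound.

Monthly rate r = 28.8%/12 = 2.4% = 0.024.
Payoff takes n = ⌈−ln(1 − rB₀/P)/ln(1+r)⌉ = ⌈7.234⌉ = 8 payments; the last is £32.42.
Total paid = 7·£137.00 + £32.42 = £991.42.
Total interest = total paid − principal = £991.42 − £900.00 = £91.42.

£91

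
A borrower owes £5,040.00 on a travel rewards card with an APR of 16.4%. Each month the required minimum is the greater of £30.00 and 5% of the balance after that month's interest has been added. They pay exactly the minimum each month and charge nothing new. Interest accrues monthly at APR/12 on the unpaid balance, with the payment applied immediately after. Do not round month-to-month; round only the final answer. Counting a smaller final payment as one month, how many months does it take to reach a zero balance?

Monthly rate r = 16.4%/12 = 1.36667% = 0.0136667.
While 5% of the post-interest balance exceeds £30.00, each month B ← (B·(1+r))·(1 − 0.05), i.e. B shrinks by the factor (1+r)·0.95 = 0.96298.
This holds for months 1–57. Entering month 58 the balance is £587.08; 5% of the post-interest balance is now below £30.00, so the flat £30.00 minimum applies from here.
From month 58 a fixed £30.00 at rate r clears £587.08 in 23 more payments. Total: 57 + 23 = 80 months.

80 months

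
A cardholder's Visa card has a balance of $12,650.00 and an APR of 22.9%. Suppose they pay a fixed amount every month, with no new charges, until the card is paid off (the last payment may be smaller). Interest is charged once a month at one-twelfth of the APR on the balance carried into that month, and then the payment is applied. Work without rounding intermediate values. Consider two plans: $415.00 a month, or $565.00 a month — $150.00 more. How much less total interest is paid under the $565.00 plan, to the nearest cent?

$2,474.82

Monthly rate r = 22.9%/12 = 1.90833% = 0.0190833.
At $415.00/mo: n = ⌈−ln(1 − rB₀/P)/ln(1+r)⌉ = 47 payments (last $43.98); total interest = total paid − $12,650.00 = $6,483.98.
At $565.00/mo: 30 payments (last $274.16); total interest $4,009.16.
Interest saved = $6,483.98 − $4,009.16 = $2,474.82.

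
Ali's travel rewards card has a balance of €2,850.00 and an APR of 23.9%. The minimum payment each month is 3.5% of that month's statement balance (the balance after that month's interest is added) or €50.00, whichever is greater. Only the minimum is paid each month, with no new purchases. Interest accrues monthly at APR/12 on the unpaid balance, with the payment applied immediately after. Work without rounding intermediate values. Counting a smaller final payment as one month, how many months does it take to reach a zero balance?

Monthly rate r = 23.9%/12 = 1.99167% = 0.0199167.
While 3.5% of the post-interest balance exceeds €50.00, each month B ← (B·(1+r))·(1 − 0.035), i.e. B shrinks by the factor (1+r)·0.965 = 0.98422.
This holds for months 1–45. Entering month 46 the balance is €1,393.11; 3.5% of the post-interest balance is now below €50.00, so the flat €50.00 minimum applies from here.
From month 46 a fixed €50.00 at rate r clears €1,393.11 in 42 more payments. Total: 45 + 42 = 87 months.

87 months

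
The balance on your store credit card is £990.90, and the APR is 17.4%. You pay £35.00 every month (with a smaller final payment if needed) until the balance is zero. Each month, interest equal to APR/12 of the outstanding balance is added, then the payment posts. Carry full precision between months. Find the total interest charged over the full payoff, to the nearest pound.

Monthly rate r = 17.4%/12 = 1.45% = 0.0145.
Payoff takes n = ⌈−ln(1 − rB₀/P)/ln(1+r)⌉ = ⌈36.712⌉ = 37 payments; the last is £24.99.
Total paid = 36·£35.00 + £24.99 = £1,284.99.
Total interest = total paid − principal = £1,284.99 − £990.90 = £294.09.

£294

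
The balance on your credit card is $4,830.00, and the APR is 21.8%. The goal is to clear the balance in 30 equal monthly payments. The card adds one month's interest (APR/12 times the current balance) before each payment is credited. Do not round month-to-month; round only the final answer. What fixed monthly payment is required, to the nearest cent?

$210.26

Monthly rate r = 21.8%/12 = 1.81667% = 0.0181667.
Level-payment amortization: P = B₀·r / (1 − (1+r)^(−n)) = 4830.00·0.0181667 / (1 − 1.01817^(−30)).
Denominator 1 − (1+r)^(−30) = 0.417315108.
P = 87.745 / 0.417315108 ≈ 210.26.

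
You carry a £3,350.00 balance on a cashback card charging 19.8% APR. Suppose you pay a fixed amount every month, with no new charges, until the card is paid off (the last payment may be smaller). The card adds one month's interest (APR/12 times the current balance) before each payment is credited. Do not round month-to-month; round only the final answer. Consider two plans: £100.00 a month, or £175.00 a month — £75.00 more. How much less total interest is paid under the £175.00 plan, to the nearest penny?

£857.54

Monthly rate r = 19.8%/12 = 1.65% = 0.0165.
At £100.00/mo: n = ⌈−ln(1 − rB₀/P)/ln(1+r)⌉ = 50 payments (last £16.83); total interest = total paid − £3,350.00 = £1,566.83.
At £175.00/mo: 24 payments (last £34.29); total interest £709.29.
Interest saved = £1,566.83 − £709.29 = £857.54.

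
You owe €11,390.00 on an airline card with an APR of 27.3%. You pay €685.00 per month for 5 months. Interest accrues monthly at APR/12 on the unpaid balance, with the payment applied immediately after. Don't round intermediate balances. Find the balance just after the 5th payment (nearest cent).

Monthly rate r = 27.3%/12 = 2.275% = 0.02275.
Each month: B ← B·(1+r) − €685.00.
Month 1: interest €259.12; balance after payment €10,964.12.
Month 2: interest €249.43; balance after payment €10,528.56.
Month 3: interest €239.52; balance after payment €10,083.08.
Month 4: interest €229.39; balance after payment €9,627.47.
Month 5: interest €219.02; balance after payment €9,161.50.

€9,161.50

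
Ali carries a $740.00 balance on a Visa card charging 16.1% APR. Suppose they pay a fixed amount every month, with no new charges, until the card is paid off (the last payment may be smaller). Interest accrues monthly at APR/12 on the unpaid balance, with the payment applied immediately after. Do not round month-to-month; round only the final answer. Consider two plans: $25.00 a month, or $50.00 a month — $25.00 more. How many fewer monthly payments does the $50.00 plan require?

Monthly rate r = 16.1%/12 = 1.34167% = 0.0134167.
At $25.00/mo: n = ⌈−ln(1 − rB₀/P)/ln(1+r)⌉ = 38 payments (last $24.28); total interest = total paid − $740.00 = $209.28.
At $50.00/mo: 17 payments (last $30.52); total interest $90.52.
Payments saved = 38 − 17 = 21.

21 fewer payments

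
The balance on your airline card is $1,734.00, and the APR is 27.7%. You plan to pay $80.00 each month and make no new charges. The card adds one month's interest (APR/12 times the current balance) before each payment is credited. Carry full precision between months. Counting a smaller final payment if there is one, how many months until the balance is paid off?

31 payments

Monthly rate r = 27.7%/12 = 2.30833% = 0.0230833.
Recurrence: B ← B·(1+r) − $80.00.
Month 1: interest $40.03; balance after payment $1,694.03.
Month 2: interest $39.10; balance after payment $1,653.13.
Closed form: n = −ln(1 − rB₀/P)/ln(1+r) = −ln(0.49967)/ln(1.02308) ≈ 30.402, so the balance reaches zero during payment 31.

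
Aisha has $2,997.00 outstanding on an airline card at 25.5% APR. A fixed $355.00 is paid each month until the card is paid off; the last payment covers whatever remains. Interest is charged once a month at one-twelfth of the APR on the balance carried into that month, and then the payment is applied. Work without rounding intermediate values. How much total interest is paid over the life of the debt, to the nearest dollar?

$342

Monthly rate r = 25.5%/12 = 2.125% = 0.02125.
Payoff takes n = ⌈−ln(1 − rB₀/P)/ln(1+r)⌉ = ⌈9.403⌉ = 10 payments; the last is $143.91.
Total paid = 9·$355.00 + $143.91 = $3,338.91.
Total interest = total paid − principal = $3,338.91 − $2,997.00 = $341.91.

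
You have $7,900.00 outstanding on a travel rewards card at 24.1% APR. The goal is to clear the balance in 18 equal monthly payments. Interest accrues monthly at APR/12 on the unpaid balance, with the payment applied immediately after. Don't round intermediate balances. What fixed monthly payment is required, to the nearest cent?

$527.33

Monthly rate r = 24.1%/12 = 2.00833% = 0.0200833.
Level-payment amortization: P = B₀·r / (1 − (1+r)^(−n)) = 7900.00·0.0200833 / (1 − 1.02008^(−18)).
Denominator 1 − (1+r)^(−18) = 0.300869472.
P = 158.658 / 0.300869472 ≈ 527.33.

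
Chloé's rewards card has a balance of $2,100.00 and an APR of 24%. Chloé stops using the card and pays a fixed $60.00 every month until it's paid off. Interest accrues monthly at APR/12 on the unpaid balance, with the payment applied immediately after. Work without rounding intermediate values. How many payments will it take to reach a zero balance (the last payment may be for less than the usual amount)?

61 months

Monthly rate r = 24%/12 = 2% = 0.02.
Recurrence: B ← B·(1+r) − $60.00.
Month 1: interest $42.00; balance after payment $2,082.00.
Month 2: interest $41.64; balance after payment $2,063.64.
Closed form: n = −ln(1 − rB₀/P)/ln(1+r) = −ln(0.3)/ln(1.02) ≈ 60.799, so the balance reaches zero during payment 61.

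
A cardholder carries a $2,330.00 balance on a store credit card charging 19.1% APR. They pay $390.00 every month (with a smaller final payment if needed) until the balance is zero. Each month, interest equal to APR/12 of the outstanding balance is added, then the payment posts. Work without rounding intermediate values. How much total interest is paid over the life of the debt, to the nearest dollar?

$138

Monthly rate r = 19.1%/12 = 1.59167% = 0.0159167.
Payoff takes n = ⌈−ln(1 − rB₀/P)/ln(1+r)⌉ = ⌈6.328⌉ = 7 payments; the last is $128.46.
Total paid = 6·$390.00 + $128.46 = $2,468.46.
Total interest = total paid − principal = $2,468.46 − $2,330.00 = $138.46.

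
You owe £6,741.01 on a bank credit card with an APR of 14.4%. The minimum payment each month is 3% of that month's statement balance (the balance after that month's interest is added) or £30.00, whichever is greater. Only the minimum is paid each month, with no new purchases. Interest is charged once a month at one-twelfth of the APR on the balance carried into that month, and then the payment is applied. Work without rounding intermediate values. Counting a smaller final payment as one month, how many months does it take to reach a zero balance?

146 months

Monthly rate r = 14.4%/12 = 1.2% = 0.012.
While 3% of the post-interest balance exceeds £30.00, each month B ← (B·(1+r))·(1 − 0.03), i.e. B shrinks by the factor (1+r)·0.97 = 0.98164.
This holds for months 1–104. Entering month 105 the balance is £981.20; 3% of the post-interest balance is now below £30.00, so the flat £30.00 minimum applies from here.
From month 105 a fixed £30.00 at rate r clears £981.20 in 42 more payments. Total: 104 + 42 = 146 months.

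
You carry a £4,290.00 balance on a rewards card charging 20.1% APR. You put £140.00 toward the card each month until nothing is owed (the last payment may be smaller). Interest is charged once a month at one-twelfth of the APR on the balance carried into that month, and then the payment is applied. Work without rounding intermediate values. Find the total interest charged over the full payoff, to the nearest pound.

£1,779

Monthly rate r = 20.1%/12 = 1.675% = 0.01675.
Payoff takes n = ⌈−ln(1 − rB₀/P)/ln(1+r)⌉ = ⌈43.347⌉ = 44 payments; the last is £48.78.
Total paid = 43·£140.00 + £48.78 = £6,068.78.
Total interest = total paid − principal = £6,068.78 − £4,290.00 = £1,778.78.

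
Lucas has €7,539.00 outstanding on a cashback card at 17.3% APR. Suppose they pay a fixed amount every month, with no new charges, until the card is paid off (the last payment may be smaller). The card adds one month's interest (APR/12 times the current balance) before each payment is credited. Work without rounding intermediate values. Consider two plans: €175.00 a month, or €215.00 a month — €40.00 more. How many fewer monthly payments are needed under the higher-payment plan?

Monthly rate r = 17.3%/12 = 1.44167% = 0.0144167.
At €175.00/mo: n = ⌈−ln(1 − rB₀/P)/ln(1+r)⌉ = 68 payments (last €139.38); total interest = total paid − €7,539.00 = €4,325.38.
At €215.00/mo: 50 payments (last €43.50); total interest €3,039.50.
Payments saved = 68 − 50 = 18.

18 fewer payments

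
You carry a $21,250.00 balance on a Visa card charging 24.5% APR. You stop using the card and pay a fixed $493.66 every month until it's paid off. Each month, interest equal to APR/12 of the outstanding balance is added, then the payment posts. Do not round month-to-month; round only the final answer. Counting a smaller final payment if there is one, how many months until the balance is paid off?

Monthly rate r = 24.5%/12 = 2.04167% = 0.0204167.
Recurrence: B ← B·(1+r) − $493.66.
Month 1: interest $433.85; balance after payment $21,190.19.
Month 2: interest $432.63; balance after payment $21,129.17.
Closed form: n = −ln(1 − rB₀/P)/ln(1+r) = −ln(0.12115)/ln(1.02042) ≈ 104.435, so the balance reaches zero during payment 105.

105 months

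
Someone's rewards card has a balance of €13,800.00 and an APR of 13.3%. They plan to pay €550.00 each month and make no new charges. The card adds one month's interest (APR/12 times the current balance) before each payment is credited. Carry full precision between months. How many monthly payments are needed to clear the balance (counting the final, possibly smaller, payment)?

30 months

Monthly rate r = 13.3%/12 = 1.10833% = 0.0110833.
Recurrence: B ← B·(1+r) − €550.00.
Month 1: interest €152.95; balance after payment €13,402.95.
Month 2: interest €148.55; balance after payment €13,001.50.
Closed form: n = −ln(1 − rB₀/P)/ln(1+r) = −ln(0.72191)/ln(1.01108) ≈ 29.563, so the balance reaches zero during payment 30.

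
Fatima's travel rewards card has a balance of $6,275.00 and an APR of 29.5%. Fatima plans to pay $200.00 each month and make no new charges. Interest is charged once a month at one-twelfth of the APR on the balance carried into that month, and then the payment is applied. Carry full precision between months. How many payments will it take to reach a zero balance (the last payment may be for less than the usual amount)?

Monthly rate r = 29.5%/12 = 2.45833% = 0.0245833.
Recurrence: B ← B·(1+r) − $200.00.
Month 1: interest $154.26; balance after payment $6,229.26.
Month 2: interest $153.14; balance after payment $6,182.40.
Closed form: n = −ln(1 − rB₀/P)/ln(1+r) = −ln(0.2287)/ln(1.02458) ≈ 60.749, so the balance reaches zero during payment 61.

61 months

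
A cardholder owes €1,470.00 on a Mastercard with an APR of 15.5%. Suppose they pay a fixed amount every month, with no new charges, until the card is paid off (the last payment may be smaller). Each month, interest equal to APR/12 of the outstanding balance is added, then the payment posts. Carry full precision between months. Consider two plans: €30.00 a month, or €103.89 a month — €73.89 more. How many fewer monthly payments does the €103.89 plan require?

63 fewer payments

Monthly rate r = 15.5%/12 = 1.29167% = 0.0129167.
At €30.00/mo: n = ⌈−ln(1 − rB₀/P)/ln(1+r)⌉ = 79 payments (last €2.63); total interest = total paid − €1,470.00 = €872.63.
At €103.89/mo: 16 payments (last €75.58); total interest €163.93.
Payments saved = 79 − 16 = 63.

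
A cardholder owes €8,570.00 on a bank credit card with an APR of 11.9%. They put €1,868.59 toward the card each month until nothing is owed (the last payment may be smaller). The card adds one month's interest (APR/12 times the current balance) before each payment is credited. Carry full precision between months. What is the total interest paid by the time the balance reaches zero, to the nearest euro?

€246

Monthly rate r = 11.9%/12 = 0.991667% = 0.00991667.
Payoff takes n = ⌈−ln(1 − rB₀/P)/ln(1+r)⌉ = ⌈4.717⌉ = 5 payments; the last is €1,341.93.
Total paid = 4·€1,868.59 + €1,341.93 = €8,816.29.
Total interest = total paid − principal = €8,816.29 − €8,570.00 = €246.29.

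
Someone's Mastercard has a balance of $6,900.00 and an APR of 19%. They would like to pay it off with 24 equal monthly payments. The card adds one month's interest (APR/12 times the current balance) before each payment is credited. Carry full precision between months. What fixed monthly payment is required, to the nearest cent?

Monthly rate r = 19%/12 = 1.58333% = 0.0158333.
Level-payment amortization: P = B₀·r / (1 − (1+r)^(−n)) = 6900.00·0.0158333 / (1 − 1.01583^(−24)).
Denominator 1 − (1+r)^(−24) = 0.314099736.
P = 109.25 / 0.314099736 ≈ 347.82.

$347.82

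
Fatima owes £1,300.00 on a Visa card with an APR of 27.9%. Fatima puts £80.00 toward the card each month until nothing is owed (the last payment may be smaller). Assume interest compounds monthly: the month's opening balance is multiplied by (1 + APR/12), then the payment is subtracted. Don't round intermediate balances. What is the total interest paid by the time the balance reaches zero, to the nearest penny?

Monthly rate r = 27.9%/12 = 2.325% = 0.02325.
Payoff takes n = ⌈−ln(1 − rB₀/P)/ln(1+r)⌉ = ⌈20.646⌉ = 21 payments; the last is £51.85.
Total paid = 20·£80.00 + £51.85 = £1,651.85.
Total interest = total paid − principal = £1,651.85 − £1,300.00 = £351.85.

£351.85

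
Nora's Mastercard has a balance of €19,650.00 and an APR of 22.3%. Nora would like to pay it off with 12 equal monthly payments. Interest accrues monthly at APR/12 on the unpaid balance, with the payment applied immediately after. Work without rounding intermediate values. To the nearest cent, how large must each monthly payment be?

Monthly rate r = 22.3%/12 = 1.85833% = 0.0185833.
Level-payment amortization: P = B₀·r / (1 − (1+r)^(−n)) = 19650.00·0.0185833 / (1 − 1.01858^(−12)).
Denominator 1 − (1+r)^(−12) = 0.198245859.
P = 365.163 / 0.198245859 ≈ 1841.97.

€1,841.97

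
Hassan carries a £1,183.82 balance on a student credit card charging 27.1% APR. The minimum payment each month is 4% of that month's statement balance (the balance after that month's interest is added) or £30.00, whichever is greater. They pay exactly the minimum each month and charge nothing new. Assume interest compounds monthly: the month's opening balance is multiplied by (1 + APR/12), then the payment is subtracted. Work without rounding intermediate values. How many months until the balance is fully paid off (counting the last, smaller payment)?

62 months

Monthly rate r = 27.1%/12 = 2.25833% = 0.0225833.
While 4% of the post-interest balance exceeds £30.00, each month B ← (B·(1+r))·(1 − 0.04), i.e. B shrinks by the factor (1+r)·0.96 = 0.98168.
This holds for months 1–26. Entering month 27 the balance is £731.99; 4% of the post-interest balance is now below £30.00, so the flat £30.00 minimum applies from here.
From month 27 a fixed £30.00 at rate r clears £731.99 in 36 more payments. Total: 26 + 36 = 62 months.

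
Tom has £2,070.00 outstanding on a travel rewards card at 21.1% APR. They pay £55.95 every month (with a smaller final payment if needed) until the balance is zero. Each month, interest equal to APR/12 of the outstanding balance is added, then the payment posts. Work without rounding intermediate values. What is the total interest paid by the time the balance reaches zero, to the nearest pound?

£1,305

Monthly rate r = 21.1%/12 = 1.75833% = 0.0175833.
Payoff takes n = ⌈−ln(1 − rB₀/P)/ln(1+r)⌉ = ⌈60.317⌉ = 61 payments; the last is £17.83.
Total paid = 60·£55.95 + £17.83 = £3,374.83.
Total interest = total paid − principal = £3,374.83 − £2,070.00 = £1,304.83.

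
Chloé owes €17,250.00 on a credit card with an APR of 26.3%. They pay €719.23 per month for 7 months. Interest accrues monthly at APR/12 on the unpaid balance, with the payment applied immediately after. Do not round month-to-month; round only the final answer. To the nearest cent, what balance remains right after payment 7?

Monthly rate r = 26.3%/12 = 2.19167% = 0.0219167.
Each month: B ← B·(1+r) − €719.23.
Month 1: interest €378.06; balance after payment €16,908.83.
Month 2: interest €370.59; balance after payment €16,560.19.
Month 3: interest €362.94; balance after payment €16,203.90.
Month 4: interest €355.14; balance after payment €15,839.81.
Month 5: interest €347.16; balance after payment €15,467.73.
Month 6: interest €339.00; balance after payment €15,087.50.
Month 7: interest €330.67; balance after payment €14,698.94.

€14,698.94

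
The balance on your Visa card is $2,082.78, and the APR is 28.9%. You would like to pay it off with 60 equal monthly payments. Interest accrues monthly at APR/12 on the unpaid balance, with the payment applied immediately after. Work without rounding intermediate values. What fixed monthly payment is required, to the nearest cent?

$65.98

Monthly rate r = 28.9%/12 = 2.40833% = 0.0240833.
Level-payment amortization: P = B₀·r / (1 − (1+r)^(−n)) = 2082.78·0.0240833 / (1 − 1.02408^(−60)).
Denominator 1 − (1+r)^(−60) = 0.760181816.
P = 50.1603 / 0.760181816 ≈ 65.98.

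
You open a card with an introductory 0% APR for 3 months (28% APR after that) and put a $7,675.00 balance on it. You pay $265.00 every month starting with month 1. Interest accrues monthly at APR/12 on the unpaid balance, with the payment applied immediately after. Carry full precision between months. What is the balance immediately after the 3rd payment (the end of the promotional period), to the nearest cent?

$6,880.00

Promo months 1–3 at r₀ = 0%/12 = 0; months 4+ at r₁ = 28%/12 = 0.0233333.
After month 3 (no interest yet): B = $7,675.00 − 3·$265.00 = $6,880.00.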